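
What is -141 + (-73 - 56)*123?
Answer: -16008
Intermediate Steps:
-141 + (-73 - 56)*123 = -141 - 129*123 = -141 - 15867 = -16008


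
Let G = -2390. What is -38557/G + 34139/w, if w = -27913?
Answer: 994649331/66712070 ≈ 14.910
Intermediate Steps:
-38557/G + 34139/w = -38557/(-2390) + 34139/(-27913) = -38557*(-1/2390) + 34139*(-1/27913) = 38557/2390 - 34139/27913 = 994649331/66712070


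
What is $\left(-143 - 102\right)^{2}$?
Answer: $60025$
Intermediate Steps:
$\left(-143 - 102\right)^{2} = \left(-245\right)^{2} = 60025$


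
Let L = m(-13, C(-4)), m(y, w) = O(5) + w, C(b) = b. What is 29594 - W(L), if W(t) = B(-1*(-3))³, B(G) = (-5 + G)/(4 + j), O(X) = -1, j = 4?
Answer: 1894017/64 ≈ 29594.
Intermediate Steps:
B(G) = -5/8 + G/8 (B(G) = (-5 + G)/(4 + 4) = (-5 + G)/8 = (-5 + G)*(⅛) = -5/8 + G/8)
m(y, w) = -1 + w
L = -5 (L = -1 - 4 = -5)
W(t) = -1/64 (W(t) = (-5/8 + (-1*(-3))/8)³ = (-5/8 + (⅛)*3)³ = (-5/8 + 3/8)³ = (-¼)³ = -1/64)
29594 - W(L) = 29594 - 1*(-1/64) = 29594 + 1/64 = 1894017/64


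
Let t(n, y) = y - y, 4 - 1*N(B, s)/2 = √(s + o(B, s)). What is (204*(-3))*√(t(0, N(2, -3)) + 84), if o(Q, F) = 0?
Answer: -1224*√21 ≈ -5609.1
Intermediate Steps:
N(B, s) = 8 - 2*√s (N(B, s) = 8 - 2*√(s + 0) = 8 - 2*√s)
t(n, y) = 0
(204*(-3))*√(t(0, N(2, -3)) + 84) = (204*(-3))*√(0 + 84) = -1224*√21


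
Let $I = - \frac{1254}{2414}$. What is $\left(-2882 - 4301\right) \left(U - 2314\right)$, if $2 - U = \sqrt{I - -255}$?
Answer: $16607096 + \frac{7183 \sqrt{370739706}}{1207} \approx 1.6722 \cdot 10^{7}$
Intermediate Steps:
$I = - \frac{627}{1207}$ ($I = \left(-1254\right) \frac{1}{2414} = - \frac{627}{1207} \approx -0.51947$)
$U = 2 - \frac{\sqrt{370739706}}{1207}$ ($U = 2 - \sqrt{- \frac{627}{1207} - -255} = 2 - \sqrt{- \frac{627}{1207} + 255} = 2 - \sqrt{\frac{307158}{1207}} = 2 - \frac{\sqrt{370739706}}{1207} \approx -13.952$)
$\left(-2882 - 4301\right) \left(U - 2314\right) = \left(-2882 - 4301\right) \left(\left(2 - \frac{\sqrt{370739706}}{1207}\right) - 2314\right) = - 7183 \left(-2312 - \frac{\sqrt{370739706}}{1207}\right) = 16607096 + \frac{7183 \sqrt{370739706}}{1207}$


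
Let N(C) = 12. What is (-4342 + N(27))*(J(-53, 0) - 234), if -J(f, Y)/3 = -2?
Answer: 987240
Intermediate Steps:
J(f, Y) = 6 (J(f, Y) = -3*(-2) = 6)
(-4342 + N(27))*(J(-53, 0) - 234) = (-4342 + 12)*(6 - 234) = -4330*(-228) = 987240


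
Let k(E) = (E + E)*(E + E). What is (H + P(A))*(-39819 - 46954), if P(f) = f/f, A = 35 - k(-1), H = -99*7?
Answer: 60046916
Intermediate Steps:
k(E) = 4*E**2 (k(E) = (2*E)*(2*E) = 4*E**2)
H = -693
A = 31 (A = 35 - 4*(-1)**2 = 35 - 4 = 31)
P(f) = 1
(H + P(A))*(-39819 - 46954) = (-693 + 1)*(-39819 - 46954) = -692*(-86773) = 60046916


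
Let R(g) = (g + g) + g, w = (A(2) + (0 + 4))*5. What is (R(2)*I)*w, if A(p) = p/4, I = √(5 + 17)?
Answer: 135*√22 ≈ 633.21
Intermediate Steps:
I = √22 ≈ 4.6904
A(p) = p/4 (A(p) = p*(¼) = p/4)
w = 45/2 (w = ((¼)*2 + (0 + 4))*5 = (½ + 4)*5 = (9/2)*5 = 45/2 ≈ 22.500)
R(g) = 3*g (R(g) = 2*g + g = 3*g)
(R(2)*I)*w = ((3*2)*√22)*(45/2) = (6*√22)*(45/2) = 135*√22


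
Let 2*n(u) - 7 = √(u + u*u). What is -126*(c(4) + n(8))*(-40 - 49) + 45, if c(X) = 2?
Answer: 61722 + 33642*√2 ≈ 1.0930e+5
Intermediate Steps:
n(u) = 7/2 + √(u + u²)/2 (n(u) = 7/2 + √(u + u*u)/2 = 7/2 + √(u + u²)/2)
-126*(c(4) + n(8))*(-40 - 49) + 45 = -126*(2 + (7/2 + √(8*(1 + 8))/2))*(-40 - 49) + 45 = -126*(2 + (7/2 + √(8*9)/2))*(-89) + 45 = -126*(2 + (7/2 + √72/2))*(-89) + 45 = -126*(2 + (7/2 + (6*√2)/2))*(-89) + 45 = -126*(2 + (7/2 + 3*√2))*(-89) + 45 = -126*(11/2 + 3*√2)*(-89) + 45 = -126*(-979/2 - 267*√2) + 45 = (61677 + 33642*√2) + 45 = 61722 + 33642*√2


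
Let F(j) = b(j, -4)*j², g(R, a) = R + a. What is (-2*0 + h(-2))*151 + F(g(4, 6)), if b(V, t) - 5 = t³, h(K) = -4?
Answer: -6504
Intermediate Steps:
b(V, t) = 5 + t³
F(j) = -59*j² (F(j) = (5 + (-4)³)*j² = (5 - 64)*j² = -59*j²)
(-2*0 + h(-2))*151 + F(g(4, 6)) = (-2*0 - 4)*151 - 59*(4 + 6)² = (0 - 4)*151 - 59*10² = -4*151 - 59*100 = -604 - 5900 = -6504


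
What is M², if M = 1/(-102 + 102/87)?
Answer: 841/8549776 ≈ 9.8365e-5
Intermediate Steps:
M = -29/2924 (M = 1/(-102 + 102*(1/87)) = 1/(-102 + 34/29) = 1/(-2924/29) = -29/2924 ≈ -0.0099179)
M² = (-29/2924)² = 841/8549776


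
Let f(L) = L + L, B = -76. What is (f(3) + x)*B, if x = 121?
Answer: -9652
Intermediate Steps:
f(L) = 2*L
(f(3) + x)*B = (2*3 + 121)*(-76) = (6 + 121)*(-76) = 127*(-76) = -9652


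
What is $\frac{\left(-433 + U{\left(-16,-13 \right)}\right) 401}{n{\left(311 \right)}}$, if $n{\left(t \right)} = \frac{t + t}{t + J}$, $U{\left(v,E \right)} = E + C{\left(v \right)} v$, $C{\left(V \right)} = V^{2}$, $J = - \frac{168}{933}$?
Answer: $- \frac{88030012215}{96721} \approx -9.1014 \cdot 10^{5}$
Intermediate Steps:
$J = - \frac{56}{311}$ ($J = \left(-168\right) \frac{1}{933} = - \frac{56}{311} \approx -0.18006$)
$U{\left(v,E \right)} = E + v^{3}$ ($U{\left(v,E \right)} = E + v^{2} v = E + v^{3}$)
$n{\left(t \right)} = \frac{2 t}{- \frac{56}{311} + t}$ ($n{\left(t \right)} = \frac{t + t}{t - \frac{56}{311}} = \frac{2 t}{- \frac{56}{311} + t}$)
$\frac{\left(-433 + U{\left(-16,-13 \right)}\right) 401}{n{\left(311 \right)}} = \frac{\left(-433 + \left(-13 + \left(-16\right)^{3}\right)\right) 401}{622 \cdot 311 \frac{1}{-56 + 311 \cdot 311}} = \frac{\left(-433 - 4109\right) 401}{622 \cdot 311 \frac{1}{-56 + 96721}} = \frac{\left(-433 - 4109\right) 401}{622 \cdot 311 \cdot \frac{1}{96665}} = \frac{\left(-4542\right) 401}{622 \cdot 311 \cdot \frac{1}{96665}} = - \frac{1821342}{\frac{193442}{96665}} = \left(-1821342\right) \frac{96665}{193442} = - \frac{88030012215}{96721}$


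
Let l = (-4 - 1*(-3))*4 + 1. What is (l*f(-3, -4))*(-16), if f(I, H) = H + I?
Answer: -336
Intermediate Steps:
l = -3 (l = (-4 + 3)*4 + 1 = -1*4 + 1 = -4 + 1 = -3)
(l*f(-3, -4))*(-16) = -3*(-4 - 3)*(-16) = -3*(-7)*(-16) = 21*(-16) = -336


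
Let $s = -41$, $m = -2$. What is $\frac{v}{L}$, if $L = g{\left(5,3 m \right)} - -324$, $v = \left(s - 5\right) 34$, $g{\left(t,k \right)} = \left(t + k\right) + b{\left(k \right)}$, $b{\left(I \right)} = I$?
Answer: $- \frac{1564}{317} \approx -4.9338$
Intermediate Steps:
$g{\left(t,k \right)} = t + 2 k$ ($g{\left(t,k \right)} = \left(t + k\right) + k = \left(k + t\right) + k = t + 2 k$)
$v = -1564$ ($v = \left(-41 - 5\right) 34 = \left(-46\right) 34 = -1564$)
$L = 317$ ($L = \left(5 + 2 \cdot 3 \left(-2\right)\right) - -324 = \left(5 + 2 \left(-6\right)\right) + 324 = \left(5 - 12\right) + 324 = -7 + 324 = 317$)
$\frac{v}{L} = - \frac{1564}{317}$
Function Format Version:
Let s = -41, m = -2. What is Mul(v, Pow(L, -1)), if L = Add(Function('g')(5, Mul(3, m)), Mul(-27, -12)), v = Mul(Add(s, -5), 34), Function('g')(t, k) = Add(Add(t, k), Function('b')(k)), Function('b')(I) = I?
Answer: Rational(-1564, 317) ≈ -4.9338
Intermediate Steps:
Function('g')(t, k) = Add(t, Mul(2, k)) (Function('g')(t, k) = Add(Add(t, k), k) = Add(Add(k, t), k) = Add(t, Mul(2, k)))
v = -1564 (v = Mul(Add(-41, -5), 34) = Mul(-46, 34) = -1564)
L = 317 (L = Add(Add(5, Mul(2, Mul(3, -2))), Mul(-27, -12)) = Add(Add(5, Mul(2, -6)), 324) = Add(Add(5, -12), 324) = Add(-7, 324) = 317)
Mul(v, Pow(L, -1)) = Mul(-1564, Pow(317, -1)) = Mul(-1564, Rational(1, 317)) = Rational(-1564, 317)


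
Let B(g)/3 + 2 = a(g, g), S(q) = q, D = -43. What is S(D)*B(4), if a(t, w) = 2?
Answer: 0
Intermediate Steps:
B(g) = 0 (B(g) = -6 + 3*2 = -6 + 6 = 0)
S(D)*B(4) = -43*0 = 0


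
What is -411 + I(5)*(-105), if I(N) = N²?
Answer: -3036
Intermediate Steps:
-411 + I(5)*(-105) = -411 + 5²*(-105) = -411 + 25*(-105) = -411 - 2625 = -3036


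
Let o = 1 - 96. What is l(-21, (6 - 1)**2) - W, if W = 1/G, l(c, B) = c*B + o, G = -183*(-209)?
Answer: -23713141/38247 ≈ -620.00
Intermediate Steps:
o = -95
G = 38247
l(c, B) = -95 + B*c (l(c, B) = c*B - 95 = B*c - 95 = -95 + B*c)
W = 1/38247 ≈ 2.6146e-5
l(-21, (6 - 1)**2) - W = (-95 + (6 - 1)**2*(-21)) - 1*1/38247 = (-95 + 5**2*(-21)) - 1/38247 = (-95 + 25*(-21)) - 1/38247 = (-95 - 525) - 1/38247 = -620 - 1/38247 = -23713141/38247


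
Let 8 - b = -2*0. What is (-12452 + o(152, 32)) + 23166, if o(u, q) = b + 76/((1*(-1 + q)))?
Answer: 332458/31 ≈ 10724.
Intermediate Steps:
b = 8 (b = 8 - (-2)*0 = 8 - 1*0 = 8 + 0 = 8)
o(u, q) = 8 + 76/(-1 + q) (o(u, q) = 8 + 76/((1*(-1 + q))) = 8 + 76/(-1 + q))
(-12452 + o(152, 32)) + 23166 = (-12452 + 4*(17 + 2*32)/(-1 + 32)) + 23166 = (-12452 + 4*(17 + 64)/31) + 23166 = (-12452 + 4*(1/31)*81) + 23166 = (-12452 + 324/31) + 23166 = -385688/31 + 23166 = 332458/31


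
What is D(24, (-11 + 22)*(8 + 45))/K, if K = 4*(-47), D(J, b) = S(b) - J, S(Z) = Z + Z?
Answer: -571/94 ≈ -6.0745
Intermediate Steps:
S(Z) = 2*Z
D(J, b) = -J + 2*b (D(J, b) = 2*b - J = -J + 2*b)
K = -188
D(24, (-11 + 22)*(8 + 45))/K = (-1*24 + 2*((-11 + 22)*(8 + 45)))/(-188) = (-24 + 2*(11*53))*(-1/188) = (-24 + 2*583)*(-1/188) = (-24 + 1166)*(-1/188) = 1142*(-1/188) = -571/94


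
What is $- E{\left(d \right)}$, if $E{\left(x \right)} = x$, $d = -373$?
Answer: $373$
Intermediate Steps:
$- E{\left(d \right)} = \left(-1\right) \left(-373\right) = 373$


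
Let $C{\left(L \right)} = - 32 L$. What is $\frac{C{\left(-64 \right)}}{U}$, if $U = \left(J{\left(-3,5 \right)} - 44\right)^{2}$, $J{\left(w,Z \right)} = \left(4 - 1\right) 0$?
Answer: $\frac{128}{121} \approx 1.0579$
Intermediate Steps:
$J{\left(w,Z \right)} = 0$ ($J{\left(w,Z \right)} = 3 \cdot 0 = 0$)
$U = 1936$ ($U = \left(0 - 44\right)^{2} = \left(-44\right)^{2} = 1936$)
$\frac{C{\left(-64 \right)}}{U} = \frac{\left(-32\right) \left(-64\right)}{1936} = 2048 \cdot \frac{1}{1936} = \frac{128}{121}$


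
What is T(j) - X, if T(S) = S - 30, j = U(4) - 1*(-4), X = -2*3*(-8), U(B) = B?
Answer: -70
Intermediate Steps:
X = 48 (X = -6*(-8) = 48)
j = 8 (j = 4 - 1*(-4) = 4 + 4 = 8)
T(S) = -30 + S
T(j) - X = (-30 + 8) - 1*48 = -22 - 48 = -70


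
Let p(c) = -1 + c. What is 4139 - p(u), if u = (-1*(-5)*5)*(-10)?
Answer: 4390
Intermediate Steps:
u = -250 (u = (5*5)*(-10) = 25*(-10) = -250)
4139 - p(u) = 4139 - (-1 - 250) = 4139 - 1*(-251) = 4139 + 251 = 4390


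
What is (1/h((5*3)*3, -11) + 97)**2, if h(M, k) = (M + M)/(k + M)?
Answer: 19201924/2025 ≈ 9482.4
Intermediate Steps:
h(M, k) = 2*M/(M + k) (h(M, k) = (2*M)/(M + k) = 2*M/(M + k))
(1/h((5*3)*3, -11) + 97)**2 = (1/(2*((5*3)*3)/((5*3)*3 - 11)) + 97)**2 = (1/(2*(15*3)/(15*3 - 11)) + 97)**2 = (1/(2*45/(45 - 11)) + 97)**2 = (1/(2*45/34) + 97)**2 = (1/(2*45*(1/34)) + 97)**2 = (1/(45/17) + 97)**2 = (17/45 + 97)**2 = (4382/45)**2 = 19201924/2025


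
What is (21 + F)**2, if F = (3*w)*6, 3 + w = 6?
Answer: 5625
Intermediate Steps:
w = 3 (w = -3 + 6 = 3)
F = 54 (F = (3*3)*6 = 9*6 = 54)
(21 + F)**2 = (21 + 54)**2 = 75**2 = 5625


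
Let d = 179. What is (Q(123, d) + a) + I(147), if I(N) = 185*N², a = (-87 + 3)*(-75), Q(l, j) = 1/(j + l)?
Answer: 1209197431/302 ≈ 4.0040e+6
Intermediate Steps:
a = 6300 (a = -84*(-75) = 6300)
(Q(123, d) + a) + I(147) = (1/(179 + 123) + 6300) + 185*147² = (1/302 + 6300) + 185*21609 = (1/302 + 6300) + 3997665 = 1902601/302 + 3997665 = 1209197431/302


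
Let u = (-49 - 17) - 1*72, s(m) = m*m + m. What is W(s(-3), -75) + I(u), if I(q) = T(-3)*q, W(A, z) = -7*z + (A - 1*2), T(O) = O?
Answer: 943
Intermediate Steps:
s(m) = m + m² (s(m) = m² + m = m + m²)
W(A, z) = -2 + A - 7*z (W(A, z) = -7*z + (A - 2) = -7*z + (-2 + A) = -2 + A - 7*z)
u = -138 (u = -66 - 72 = -138)
I(q) = -3*q
W(s(-3), -75) + I(u) = (-2 - 3*(1 - 3) - 7*(-75)) - 3*(-138) = (-2 - 3*(-2) + 525) + 414 = (-2 + 6 + 525) + 414 = 529 + 414 = 943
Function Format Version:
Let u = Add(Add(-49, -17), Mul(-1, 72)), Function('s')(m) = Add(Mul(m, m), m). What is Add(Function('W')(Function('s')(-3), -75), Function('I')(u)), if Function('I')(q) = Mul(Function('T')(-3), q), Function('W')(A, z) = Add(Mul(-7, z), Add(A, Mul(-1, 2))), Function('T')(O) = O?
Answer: 943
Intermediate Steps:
Function('s')(m) = Add(m, Pow(m, 2)) (Function('s')(m) = Add(Pow(m, 2), m) = Add(m, Pow(m, 2)))
Function('W')(A, z) = Add(-2, A, Mul(-7, z)) (Function('W')(A, z) = Add(Mul(-7, z), Add(A, -2)) = Add(Mul(-7, z), Add(-2, A)) = Add(-2, A, Mul(-7, z)))
u = -138 (u = Add(-66, -72) = -138)
Function('I')(q) = Mul(-3, q)
Add(Function('W')(Function('s')(-3), -75), Function('I')(u)) = Add(Add(-2, Mul(-3, Add(1, -3)), Mul(-7, -75)), Mul(-3, -138)) = Add(Add(-2, Mul(-3, -2), 525), 414) = Add(Add(-2, 6, 525), 414) = Add(529, 414) = 943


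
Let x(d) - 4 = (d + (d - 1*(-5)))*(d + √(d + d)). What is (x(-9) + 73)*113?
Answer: 21922 - 4407*I*√2 ≈ 21922.0 - 6232.4*I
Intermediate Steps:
x(d) = 4 + (5 + 2*d)*(d + √2*√d) (x(d) = 4 + (d + (d - 1*(-5)))*(d + √(d + d)) = 4 + (d + (d + 5))*(d + √(2*d)) = 4 + (d + (5 + d))*(d + √2*√d) = 4 + (5 + 2*d)*(d + √2*√d))
(x(-9) + 73)*113 = ((4 + 2*(-9)² + 5*(-9) + 2*√2*(-9)^(3/2) + 5*√2*√(-9)) + 73)*113 = ((4 + 2*81 - 45 + 2*√2*(-27*I) + 5*√2*(3*I)) + 73)*113 = ((4 + 162 - 45 - 54*I*√2 + 15*I*√2) + 73)*113 = ((121 - 39*I*√2) + 73)*113 = (194 - 39*I*√2)*113 = 21922 - 4407*I*√2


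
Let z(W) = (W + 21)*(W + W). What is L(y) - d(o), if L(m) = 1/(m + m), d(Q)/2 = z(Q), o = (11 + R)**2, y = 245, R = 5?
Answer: -138987519/490 ≈ -2.8365e+5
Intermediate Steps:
z(W) = 2*W*(21 + W) (z(W) = (21 + W)*(2*W) = 2*W*(21 + W))
o = 256 (o = (11 + 5)**2 = 16**2 = 256)
d(Q) = 4*Q*(21 + Q) (d(Q) = 2*(2*Q*(21 + Q)) = 4*Q*(21 + Q))
L(m) = 1/(2*m)
L(y) - d(o) = (1/2)/245 - 4*256*(21 + 256) = (1/2)*(1/245) - 4*256*277 = 1/490 - 1*283648 = 1/490 - 283648 = -138987519/490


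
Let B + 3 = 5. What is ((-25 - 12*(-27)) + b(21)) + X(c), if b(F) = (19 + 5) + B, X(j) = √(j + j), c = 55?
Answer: 325 + √110 ≈ 335.49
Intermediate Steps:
B = 2 (B = -3 + 5 = 2)
X(j) = √2*√j (X(j) = √(2*j) = √2*√j)
b(F) = 26 (b(F) = (19 + 5) + 2 = 24 + 2 = 26)
((-25 - 12*(-27)) + b(21)) + X(c) = ((-25 - 12*(-27)) + 26) + √2*√55 = ((-25 + 324) + 26) + √110 = (299 + 26) + √110 = 325 + √110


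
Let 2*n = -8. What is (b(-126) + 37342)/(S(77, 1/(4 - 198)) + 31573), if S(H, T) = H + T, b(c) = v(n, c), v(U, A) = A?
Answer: 7219904/6140099 ≈ 1.1759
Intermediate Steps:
n = -4 (n = (1/2)*(-8) = -4)
b(c) = c
(b(-126) + 37342)/(S(77, 1/(4 - 198)) + 31573) = (-126 + 37342)/((77 + 1/(4 - 198)) + 31573) = 37216/((77 + 1/(-194)) + 31573) = 37216/((77 - 1/194) + 31573) = 37216/(14937/194 + 31573) = 37216/(6140099/194) = 37216*(194/6140099) = 7219904/6140099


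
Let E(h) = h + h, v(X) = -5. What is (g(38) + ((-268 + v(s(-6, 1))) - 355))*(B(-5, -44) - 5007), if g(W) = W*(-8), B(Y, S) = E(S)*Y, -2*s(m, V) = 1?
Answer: 4256444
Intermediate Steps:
s(m, V) = -½ (s(m, V) = -½*1 = -½)
E(h) = 2*h
B(Y, S) = 2*S*Y (B(Y, S) = (2*S)*Y = 2*S*Y)
g(W) = -8*W
(g(38) + ((-268 + v(s(-6, 1))) - 355))*(B(-5, -44) - 5007) = (-8*38 + ((-268 - 5) - 355))*(2*(-44)*(-5) - 5007) = (-304 + (-273 - 355))*(440 - 5007) = (-304 - 628)*(-4567) = -932*(-4567) = 4256444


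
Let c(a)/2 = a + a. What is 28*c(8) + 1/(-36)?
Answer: 32255/36 ≈ 895.97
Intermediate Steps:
c(a) = 4*a (c(a) = 2*(a + a) = 2*(2*a) = 4*a)
28*c(8) + 1/(-36) = 28*(4*8) + 1/(-36) = 28*32 - 1/36 = 896 - 1/36 = 32255/36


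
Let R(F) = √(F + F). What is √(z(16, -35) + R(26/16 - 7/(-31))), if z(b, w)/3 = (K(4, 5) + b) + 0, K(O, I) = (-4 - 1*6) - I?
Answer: √(11532 + 186*√1581)/62 ≈ 2.2190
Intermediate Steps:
K(O, I) = -10 - I (K(O, I) = (-4 - 6) - I = -10 - I)
z(b, w) = -45 + 3*b (z(b, w) = 3*(((-10 - 1*5) + b) + 0) = 3*(((-10 - 5) + b) + 0) = 3*((-15 + b) + 0) = 3*(-15 + b) = -45 + 3*b)
R(F) = √2*√F (R(F) = √(2*F) = √2*√F)
√(z(16, -35) + R(26/16 - 7/(-31))) = √((-45 + 3*16) + √2*√(26/16 - 7/(-31))) = √((-45 + 48) + √2*√(26*(1/16) - 7*(-1/31))) = √(3 + √2*√(13/8 + 7/31)) = √(3 + √2*√(459/248)) = √(3 + √2*(3*√3162/124)) = √(3 + 3*√1581/62)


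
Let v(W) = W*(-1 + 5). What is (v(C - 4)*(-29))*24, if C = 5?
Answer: -2784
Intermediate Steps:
v(W) = 4*W (v(W) = W*4 = 4*W)
(v(C - 4)*(-29))*24 = ((4*(5 - 4))*(-29))*24 = ((4*1)*(-29))*24 = (4*(-29))*24 = -116*24 = -2784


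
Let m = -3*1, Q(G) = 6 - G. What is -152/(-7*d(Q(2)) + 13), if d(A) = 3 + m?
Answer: -152/13 ≈ -11.692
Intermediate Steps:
m = -3
d(A) = 0 (d(A) = 3 - 3 = 0)
-152/(-7*d(Q(2)) + 13) = -152/(-7*0 + 13) = -152/(0 + 13) = -152/13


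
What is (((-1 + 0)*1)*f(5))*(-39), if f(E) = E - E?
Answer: 0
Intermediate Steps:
f(E) = 0
(((-1 + 0)*1)*f(5))*(-39) = (((-1 + 0)*1)*0)*(-39) = (-1*1*0)*(-39) = -1*0*(-39) = 0*(-39) = 0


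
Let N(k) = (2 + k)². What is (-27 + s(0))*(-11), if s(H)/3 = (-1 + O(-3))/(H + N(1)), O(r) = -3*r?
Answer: 803/3 ≈ 267.67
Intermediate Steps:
s(H) = 24/(9 + H) (s(H) = 3*((-1 - 3*(-3))/(H + (2 + 1)²)) = 3*((-1 + 9)/(H + 3²)) = 3*(8/(H + 9)) = 3*(8/(9 + H)) = 24/(9 + H))
(-27 + s(0))*(-11) = (-27 + 24/(9 + 0))*(-11) = (-27 + 24/9)*(-11) = (-27 + 24*(⅑))*(-11) = (-27 + 8/3)*(-11) = -73/3*(-11) = 803/3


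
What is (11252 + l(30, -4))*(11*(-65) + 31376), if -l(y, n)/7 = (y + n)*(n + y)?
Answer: 199909720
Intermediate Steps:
l(y, n) = -7*(n + y)² (l(y, n) = -7*(y + n)*(n + y) = -7*(n + y)*(n + y) = -7*(n + y)²)
(11252 + l(30, -4))*(11*(-65) + 31376) = (11252 - 7*(-4 + 30)²)*(11*(-65) + 31376) = (11252 - 7*26²)*(-715 + 31376) = (11252 - 7*676)*30661 = (11252 - 4732)*30661 = 6520*30661 = 199909720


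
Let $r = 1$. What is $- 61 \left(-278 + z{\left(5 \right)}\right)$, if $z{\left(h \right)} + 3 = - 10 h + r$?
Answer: $20130$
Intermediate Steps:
$z{\left(h \right)} = -2 - 10 h$ ($z{\left(h \right)} = -3 - \left(-1 + 10 h\right) = -2 - 10 h$)
$- 61 \left(-278 + z{\left(5 \right)}\right) = - 61 \left(-278 - 52\right) = \left(-61\right) \left(-330\right) = 20130$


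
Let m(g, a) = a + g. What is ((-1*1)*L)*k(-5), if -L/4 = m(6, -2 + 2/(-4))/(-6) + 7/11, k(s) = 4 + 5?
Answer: 21/11 ≈ 1.9091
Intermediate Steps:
k(s) = 9
L = -7/33 (L = -4*(((-2 + 2/(-4)) + 6)/(-6) + 7/11) = -4*(((-2 + 2*(-¼)) + 6)*(-⅙) + 7*(1/11)) = -4*(((-2 - ½) + 6)*(-⅙) + 7/11) = -4*((-5/2 + 6)*(-⅙) + 7/11) = -4*((7/2)*(-⅙) + 7/11) = -4*(-7/12 + 7/11) = -4*7/132 = -7/33 ≈ -0.21212)
((-1*1)*L)*k(-5) = (-1*1*(-7/33))*9 = -1*(-7/33)*9 = (7/33)*9 = 21/11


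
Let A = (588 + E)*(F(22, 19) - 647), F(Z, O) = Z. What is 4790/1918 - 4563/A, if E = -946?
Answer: 531505333/214576250 ≈ 2.4770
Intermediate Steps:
A = 223750 (A = (588 - 946)*(22 - 647) = -358*(-625) = 223750)
4790/1918 - 4563/A = 4790/1918 - 4563/223750 = 4790*(1/1918) - 4563*1/223750 = 2395/959 - 4563/223750 = 531505333/214576250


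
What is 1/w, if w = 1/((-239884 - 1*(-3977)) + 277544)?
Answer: 41637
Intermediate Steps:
w = 1/41637 (w = 1/((-239884 + 3977) + 277544) = 1/(-235907 + 277544) = 1/41637 ≈ 2.4017e-5)
1/w = 1/(1/41637) = 41637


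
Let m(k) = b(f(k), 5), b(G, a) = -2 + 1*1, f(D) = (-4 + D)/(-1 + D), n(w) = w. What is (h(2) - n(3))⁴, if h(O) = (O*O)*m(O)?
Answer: 2401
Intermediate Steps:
f(D) = (-4 + D)/(-1 + D)
b(G, a) = -1 (b(G, a) = -2 + 1 = -1)
m(k) = -1
h(O) = -O² (h(O) = (O*O)*(-1) = O²*(-1) = -O²)
(h(2) - n(3))⁴ = (-1*2² - 1*3)⁴ = (-1*4 - 3)⁴ = (-4 - 3)⁴ = (-7)⁴ = 2401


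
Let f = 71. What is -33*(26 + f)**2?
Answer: -310497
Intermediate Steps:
-33*(26 + f)**2 = -33*(26 + 71)**2 = -33*97**2 = -33*9409 = -310497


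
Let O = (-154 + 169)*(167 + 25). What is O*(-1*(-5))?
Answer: 14400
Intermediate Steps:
O = 2880 (O = 15*192 = 2880)
O*(-1*(-5)) = 2880*(-1*(-5)) = 2880*5 = 14400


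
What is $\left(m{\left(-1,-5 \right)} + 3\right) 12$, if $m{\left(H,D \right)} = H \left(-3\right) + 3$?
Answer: $108$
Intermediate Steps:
$m{\left(H,D \right)} = 3 - 3 H$ ($m{\left(H,D \right)} = - 3 H + 3 = 3 - 3 H$)
$\left(m{\left(-1,-5 \right)} + 3\right) 12 = \left(\left(3 - -3\right) + 3\right) 12 = \left(\left(3 + 3\right) + 3\right) 12 = \left(6 + 3\right) 12 = 9 \cdot 12 = 108$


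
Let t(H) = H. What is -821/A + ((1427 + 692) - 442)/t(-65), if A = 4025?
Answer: -104666/4025 ≈ -26.004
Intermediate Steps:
-821/A + ((1427 + 692) - 442)/t(-65) = -821/4025 + ((1427 + 692) - 442)/(-65) = -821*1/4025 + (2119 - 442)*(-1/65) = -821/4025 + 1677*(-1/65) = -821/4025 - 129/5 = -104666/4025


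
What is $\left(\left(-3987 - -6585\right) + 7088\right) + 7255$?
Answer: $16941$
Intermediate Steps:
$\left(\left(-3987 - -6585\right) + 7088\right) + 7255 = \left(\left(-3987 + 6585\right) + 7088\right) + 7255 = \left(2598 + 7088\right) + 7255 = 9686 + 7255 = 16941$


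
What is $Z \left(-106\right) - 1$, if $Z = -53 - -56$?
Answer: $-319$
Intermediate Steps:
$Z = 3$ ($Z = -53 + 56 = 3$)
$Z \left(-106\right) - 1 = 3 \left(-106\right) - 1 = -318 - 1 = -319$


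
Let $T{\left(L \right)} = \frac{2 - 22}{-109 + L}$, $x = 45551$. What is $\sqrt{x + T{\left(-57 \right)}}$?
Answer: $\frac{\sqrt{313801669}}{83} \approx 213.43$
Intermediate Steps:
$T{\left(L \right)} = - \frac{20}{-109 + L}$
$\sqrt{x + T{\left(-57 \right)}} = \sqrt{45551 - \frac{20}{-109 - 57}} = \sqrt{45551 - \frac{20}{-166}} = \sqrt{45551 - - \frac{10}{83}} = \sqrt{45551 + \frac{10}{83}} = \sqrt{\frac{3780743}{83}} = \frac{\sqrt{313801669}}{83}$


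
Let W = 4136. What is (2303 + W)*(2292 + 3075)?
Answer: 34558113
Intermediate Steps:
(2303 + W)*(2292 + 3075) = (2303 + 4136)*(2292 + 3075) = 6439*5367 = 34558113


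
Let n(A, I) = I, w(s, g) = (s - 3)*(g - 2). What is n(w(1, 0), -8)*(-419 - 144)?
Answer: 4504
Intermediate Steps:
w(s, g) = (-3 + s)*(-2 + g)
n(w(1, 0), -8)*(-419 - 144) = -8*(-419 - 144) = -8*(-563) = 4504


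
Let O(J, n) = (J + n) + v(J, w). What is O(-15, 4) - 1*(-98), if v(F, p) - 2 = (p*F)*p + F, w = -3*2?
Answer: -466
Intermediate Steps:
w = -6
v(F, p) = 2 + F + F*p**2 (v(F, p) = 2 + ((p*F)*p + F) = 2 + ((F*p)*p + F) = 2 + (F*p**2 + F) = 2 + (F + F*p**2) = 2 + F + F*p**2)
O(J, n) = 2 + n + 38*J (O(J, n) = (J + n) + (2 + J + J*(-6)**2) = (J + n) + (2 + J + J*36) = (J + n) + (2 + J + 36*J) = (J + n) + (2 + 37*J) = 2 + n + 38*J)
O(-15, 4) - 1*(-98) = (2 + 4 + 38*(-15)) - 1*(-98) = (2 + 4 - 570) + 98 = -564 + 98 = -466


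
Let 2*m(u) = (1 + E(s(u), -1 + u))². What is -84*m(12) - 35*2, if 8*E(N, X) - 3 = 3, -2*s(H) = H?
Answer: -1589/8 ≈ -198.63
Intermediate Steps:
s(H) = -H/2
E(N, X) = ¾ (E(N, X) = 3/8 + (⅛)*3 = 3/8 + 3/8 = ¾)
m(u) = 49/32 (m(u) = (1 + ¾)²/2 = (7/4)²/2 = (½)*(49/16) = 49/32)
-84*m(12) - 35*2 = -84*49/32 - 35*2 = -1029/8 - 70 = -1589/8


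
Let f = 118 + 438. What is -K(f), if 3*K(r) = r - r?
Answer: 0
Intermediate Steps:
f = 556
K(r) = 0 (K(r) = (r - r)/3 = (⅓)*0 = 0)
-K(f) = -1*0 = 0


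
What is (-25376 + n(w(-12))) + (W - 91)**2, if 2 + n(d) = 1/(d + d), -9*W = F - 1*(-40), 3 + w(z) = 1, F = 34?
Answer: -5032757/324 ≈ -15533.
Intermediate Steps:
w(z) = -2 (w(z) = -3 + 1 = -2)
W = -74/9 (W = -(34 - 1*(-40))/9 = -(34 + 40)/9 = -1/9*74 = -74/9 ≈ -8.2222)
n(d) = -2 + 1/(2*d) (n(d) = -2 + 1/(d + d) = -2 + 1/(2*d))
(-25376 + n(w(-12))) + (W - 91)**2 = (-25376 + (-2 + (1/2)/(-2))) + (-74/9 - 91)**2 = (-25376 + (-2 + (1/2)*(-1/2))) + (-893/9)**2 = (-25376 + (-2 - 1/4)) + 797449/81 = (-25376 - 9/4) + 797449/81 = -101513/4 + 797449/81 = -5032757/324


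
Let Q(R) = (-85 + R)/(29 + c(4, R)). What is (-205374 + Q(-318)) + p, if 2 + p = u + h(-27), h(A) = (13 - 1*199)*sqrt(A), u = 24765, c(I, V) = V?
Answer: -52196176/289 - 558*I*sqrt(3) ≈ -1.8061e+5 - 966.48*I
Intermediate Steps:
Q(R) = (-85 + R)/(29 + R)
h(A) = -186*sqrt(A) (h(A) = (13 - 199)*sqrt(A) = -186*sqrt(A))
p = 24763 - 558*I*sqrt(3) (p = -2 + (24765 - 558*I*sqrt(3)) = 24763 - 558*I*sqrt(3) ≈ 24763.0 - 966.48*I)
(-205374 + Q(-318)) + p = (-205374 + (-85 - 318)/(29 - 318)) + (24763 - 558*I*sqrt(3)) = (-205374 - 403/(-289)) + (24763 - 558*I*sqrt(3)) = (-205374 - 1/289*(-403)) + (24763 - 558*I*sqrt(3)) = (-205374 + 403/289) + (24763 - 558*I*sqrt(3)) = -59352683/289 + (24763 - 558*I*sqrt(3)) = -52196176/289 - 558*I*sqrt(3)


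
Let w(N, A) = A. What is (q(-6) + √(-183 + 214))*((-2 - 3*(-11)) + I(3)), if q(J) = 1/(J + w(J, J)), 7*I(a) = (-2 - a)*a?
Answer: -101/42 + 202*√31/7 ≈ 158.27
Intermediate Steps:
I(a) = a*(-2 - a)/7 (I(a) = ((-2 - a)*a)/7 = (a*(-2 - a))/7 = a*(-2 - a)/7)
q(J) = 1/(2*J) (q(J) = 1/(J + J) = 1/(2*J))
(q(-6) + √(-183 + 214))*((-2 - 3*(-11)) + I(3)) = ((½)/(-6) + √(-183 + 214))*((-2 - 3*(-11)) - ⅐*3*(2 + 3)) = ((½)*(-⅙) + √31)*((-2 + 33) - ⅐*3*5) = (-1/12 + √31)*(31 - 15/7) = (-1/12 + √31)*(202/7) = -101/42 + 202*√31/7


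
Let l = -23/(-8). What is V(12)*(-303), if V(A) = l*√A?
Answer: -6969*√3/4 ≈ -3017.7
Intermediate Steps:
l = 23/8 (l = -23*(-⅛) = 23/8 ≈ 2.8750)
V(A) = 23*√A/8
V(12)*(-303) = (23*√12/8)*(-303) = (23*(2*√3)/8)*(-303) = (23*√3/4)*(-303) = -6969*√3/4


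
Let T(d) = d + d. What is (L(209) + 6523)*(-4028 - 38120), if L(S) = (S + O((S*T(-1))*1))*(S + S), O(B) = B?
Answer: 3407202172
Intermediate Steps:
T(d) = 2*d
L(S) = -2*S**2 (L(S) = (S + (S*(2*(-1)))*1)*(S + S) = (S + (S*(-2))*1)*(2*S) = (S - 2*S*1)*(2*S) = (S - 2*S)*(2*S) = (-S)*(2*S) = -2*S**2)
(L(209) + 6523)*(-4028 - 38120) = (-2*209**2 + 6523)*(-4028 - 38120) = (-2*43681 + 6523)*(-42148) = (-87362 + 6523)*(-42148) = -80839*(-42148) = 3407202172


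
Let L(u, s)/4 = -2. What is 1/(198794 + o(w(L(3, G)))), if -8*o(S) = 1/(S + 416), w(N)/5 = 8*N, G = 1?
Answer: 768/152673791 ≈ 5.0303e-6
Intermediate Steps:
L(u, s) = -8 (L(u, s) = 4*(-2) = -8)
w(N) = 40*N (w(N) = 5*(8*N) = 40*N)
o(S) = -1/(8*(416 + S)) (o(S) = -1/(8*(S + 416)) = -1/(8*(416 + S)))
1/(198794 + o(w(L(3, G)))) = 1/(198794 - 1/(3328 + 8*(40*(-8)))) = 1/(198794 - 1/(3328 + 8*(-320))) = 1/(198794 - 1/(3328 - 2560)) = 1/(198794 - 1/768) = 1/(152673791/768) = 768/152673791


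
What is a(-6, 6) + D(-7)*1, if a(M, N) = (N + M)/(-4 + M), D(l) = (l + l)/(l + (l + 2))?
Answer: 7/6 ≈ 1.1667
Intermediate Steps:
D(l) = 2*l/(2 + 2*l) (D(l) = (2*l)/(l + (2 + l)) = (2*l)/(2 + 2*l) = 2*l/(2 + 2*l))
a(M, N) = (M + N)/(-4 + M)
a(-6, 6) + D(-7)*1 = (-6 + 6)/(-4 - 6) - 7/(1 - 7)*1 = 0/(-10) - 7/(-6)*1 = -⅒*0 - 7*(-⅙)*1 = 0 + (7/6)*1 = 0 + 7/6 = 7/6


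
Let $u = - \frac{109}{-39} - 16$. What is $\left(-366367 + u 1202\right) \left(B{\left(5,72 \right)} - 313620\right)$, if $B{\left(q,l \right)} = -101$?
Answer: $\frac{4676746553303}{39} \approx 1.1992 \cdot 10^{11}$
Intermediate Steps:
$u = - \frac{515}{39}$ ($u = \left(-109\right) \left(- \frac{1}{39}\right) - 16 = \frac{109}{39} - 16 = - \frac{515}{39} \approx -13.205$)
$\left(-366367 + u 1202\right) \left(B{\left(5,72 \right)} - 313620\right) = \left(-366367 - \frac{619030}{39}\right) \left(-101 - 313620\right) = \left(-366367 - \frac{619030}{39}\right) \left(-313721\right) = \left(- \frac{14907343}{39}\right) \left(-313721\right) = \frac{4676746553303}{39}$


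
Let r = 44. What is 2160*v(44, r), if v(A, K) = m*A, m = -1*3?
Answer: -285120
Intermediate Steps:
m = -3
v(A, K) = -3*A
2160*v(44, r) = 2160*(-3*44) = 2160*(-132) = -285120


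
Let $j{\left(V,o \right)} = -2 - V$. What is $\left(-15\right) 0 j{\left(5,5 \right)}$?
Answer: $0$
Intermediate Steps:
$\left(-15\right) 0 j{\left(5,5 \right)} = \left(-15\right) 0 \left(-2 - 5\right) = 0 \left(-2 - 5\right) = 0 \left(-7\right) = 0$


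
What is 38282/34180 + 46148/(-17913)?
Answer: -445796587/306133170 ≈ -1.4562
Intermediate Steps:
38282/34180 + 46148/(-17913) = 38282*(1/34180) + 46148*(-1/17913) = 19141/17090 - 46148/17913 = -445796587/306133170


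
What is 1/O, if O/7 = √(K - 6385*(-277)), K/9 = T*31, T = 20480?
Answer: √7482565/52377955 ≈ 5.2225e-5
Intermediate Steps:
K = 5713920 (K = 9*(20480*31) = 9*634880 = 5713920)
O = 7*√7482565 (O = 7*√(5713920 - 6385*(-277)) = 7*√(5713920 + 1768645) = 7*√7482565 ≈ 19148.)
1/O = 1/(7*√7482565) = √7482565/52377955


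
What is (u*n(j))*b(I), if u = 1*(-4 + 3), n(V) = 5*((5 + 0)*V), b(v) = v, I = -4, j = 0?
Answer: 0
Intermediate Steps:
n(V) = 25*V (n(V) = 5*(5*V) = 25*V)
u = -1 (u = 1*(-1) = -1)
(u*n(j))*b(I) = -25*0*(-4) = -1*0*(-4) = 0*(-4) = 0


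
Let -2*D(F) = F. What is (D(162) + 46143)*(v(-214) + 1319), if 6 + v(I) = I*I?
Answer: 2169934758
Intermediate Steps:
D(F) = -F/2
v(I) = -6 + I² (v(I) = -6 + I*I = -6 + I²)
(D(162) + 46143)*(v(-214) + 1319) = (-½*162 + 46143)*((-6 + (-214)²) + 1319) = (-81 + 46143)*((-6 + 45796) + 1319) = 46062*(45790 + 1319) = 46062*47109 = 2169934758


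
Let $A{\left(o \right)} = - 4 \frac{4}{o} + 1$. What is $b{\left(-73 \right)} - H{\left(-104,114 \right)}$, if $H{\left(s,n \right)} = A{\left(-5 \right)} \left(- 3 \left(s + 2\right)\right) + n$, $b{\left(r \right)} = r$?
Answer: $- \frac{7361}{5} \approx -1472.2$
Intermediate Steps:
$A{\left(o \right)} = 1 - \frac{16}{o}$ ($A{\left(o \right)} = - \frac{16}{o} + 1 = 1 - \frac{16}{o}$)
$H{\left(s,n \right)} = - \frac{126}{5} + n - \frac{63 s}{5}$ ($H{\left(s,n \right)} = \frac{-16 - 5}{-5} \left(- 3 \left(s + 2\right)\right) + n = \left(- \frac{1}{5}\right) \left(-21\right) \left(- 3 \left(2 + s\right)\right) + n = \frac{21 \left(-6 - 3 s\right)}{5} + n = \left(- \frac{126}{5} - \frac{63 s}{5}\right) + n = - \frac{126}{5} + n - \frac{63 s}{5}$)
$b{\left(-73 \right)} - H{\left(-104,114 \right)} = -73 - \left(- \frac{126}{5} + 114 - - \frac{6552}{5}\right) = -73 - \left(- \frac{126}{5} + 114 + \frac{6552}{5}\right) = -73 - \frac{6996}{5} = - \frac{7361}{5}$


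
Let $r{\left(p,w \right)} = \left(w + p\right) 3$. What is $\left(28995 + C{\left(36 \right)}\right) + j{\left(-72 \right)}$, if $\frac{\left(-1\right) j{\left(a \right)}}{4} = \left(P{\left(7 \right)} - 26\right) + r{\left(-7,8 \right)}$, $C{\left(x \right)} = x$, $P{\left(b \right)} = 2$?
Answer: $29115$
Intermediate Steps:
$r{\left(p,w \right)} = 3 p + 3 w$ ($r{\left(p,w \right)} = \left(p + w\right) 3 = 3 p + 3 w$)
$j{\left(a \right)} = 84$ ($j{\left(a \right)} = - 4 \left(\left(2 - 26\right) + \left(3 \left(-7\right) + 3 \cdot 8\right)\right) = - 4 \left(-24 + \left(-21 + 24\right)\right) = - 4 \left(-24 + 3\right) = \left(-4\right) \left(-21\right) = 84$)
$\left(28995 + C{\left(36 \right)}\right) + j{\left(-72 \right)} = \left(28995 + 36\right) + 84 = 29031 + 84 = 29115$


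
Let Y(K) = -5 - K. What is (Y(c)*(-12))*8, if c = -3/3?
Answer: 384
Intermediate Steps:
c = -1 (c = -3*⅓ = -1)
(Y(c)*(-12))*8 = ((-5 - 1*(-1))*(-12))*8 = ((-5 + 1)*(-12))*8 = -4*(-12)*8 = 48*8 = 384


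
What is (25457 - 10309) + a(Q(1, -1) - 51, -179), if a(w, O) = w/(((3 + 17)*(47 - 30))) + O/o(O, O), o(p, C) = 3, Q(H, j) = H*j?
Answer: 3847486/255 ≈ 15088.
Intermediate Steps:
a(w, O) = O/3 + w/340 (a(w, O) = w/(((3 + 17)*(47 - 30))) + O/3 = w/((20*17)) + O*(1/3) = w/340 + O/3 = O/3 + w/340)
(25457 - 10309) + a(Q(1, -1) - 51, -179) = (25457 - 10309) + ((1/3)*(-179) + (1*(-1) - 51)/340) = 15148 + (-179/3 + (-1 - 51)/340) = 15148 + (-179/3 + (1/340)*(-52)) = 15148 + (-179/3 - 13/85) = 15148 - 15254/255 = 3847486/255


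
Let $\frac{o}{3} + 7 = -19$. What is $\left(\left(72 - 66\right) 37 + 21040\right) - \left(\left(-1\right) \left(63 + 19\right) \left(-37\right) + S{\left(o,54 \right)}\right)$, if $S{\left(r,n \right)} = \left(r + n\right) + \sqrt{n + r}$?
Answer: $18252 - 2 i \sqrt{6} \approx 18252.0 - 4.899 i$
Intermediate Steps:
$o = -78$ ($o = -21 + 3 \left(-19\right) = -21 - 57 = -78$)
$S{\left(r,n \right)} = n + r + \sqrt{n + r}$ ($S{\left(r,n \right)} = \left(n + r\right) + \sqrt{n + r} = n + r + \sqrt{n + r}$)
$\left(\left(72 - 66\right) 37 + 21040\right) - \left(\left(-1\right) \left(63 + 19\right) \left(-37\right) + S{\left(o,54 \right)}\right) = \left(\left(72 - 66\right) 37 + 21040\right) - \left(-24 + \sqrt{54 - 78} - \left(63 + 19\right) \left(-37\right)\right) = \left(6 \cdot 37 + 21040\right) + \left(82 \left(-37\right) - \left(54 - 78 + \sqrt{-24}\right)\right) = \left(222 + 21040\right) - \left(3010 + 2 i \sqrt{6}\right) = 21262 - \left(3010 + 2 i \sqrt{6}\right) = 18252 - 2 i \sqrt{6}$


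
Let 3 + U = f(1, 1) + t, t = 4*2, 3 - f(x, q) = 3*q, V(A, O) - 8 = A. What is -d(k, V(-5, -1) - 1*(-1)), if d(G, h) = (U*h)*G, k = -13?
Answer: 260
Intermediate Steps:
V(A, O) = 8 + A
f(x, q) = 3 - 3*q
t = 8
U = 5 (U = -3 + ((3 - 3*1) + 8) = -3 + ((3 - 3) + 8) = -3 + (0 + 8) = -3 + 8 = 5)
d(G, h) = 5*G*h (d(G, h) = (5*h)*G = 5*G*h)
-d(k, V(-5, -1) - 1*(-1)) = -5*(-13)*((8 - 5) - 1*(-1)) = -5*(-13)*(3 + 1) = -5*(-13)*4 = -1*(-260) = 260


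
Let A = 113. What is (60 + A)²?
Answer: 29929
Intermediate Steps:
(60 + A)² = (60 + 113)² = 173² = 29929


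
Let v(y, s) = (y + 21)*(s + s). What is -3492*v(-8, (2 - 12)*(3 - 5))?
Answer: -1815840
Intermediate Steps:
v(y, s) = 2*s*(21 + y) (v(y, s) = (21 + y)*(2*s) = 2*s*(21 + y))
-3492*v(-8, (2 - 12)*(3 - 5)) = -6984*(2 - 12)*(3 - 5)*(21 - 8) = -6984*(-10*(-2))*13 = -6984*20*13 = -3492*520 = -1815840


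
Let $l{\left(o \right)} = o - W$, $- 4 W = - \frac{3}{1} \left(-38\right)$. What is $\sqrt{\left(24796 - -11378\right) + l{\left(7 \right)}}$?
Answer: $\frac{\sqrt{144838}}{2} \approx 190.29$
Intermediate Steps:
$W = - \frac{57}{2}$ ($W = - \frac{- \frac{3}{1} \left(-38\right)}{4} = - \frac{\left(-3\right) 1 \left(-38\right)}{4} = - \frac{\left(-3\right) \left(-38\right)}{4} = \left(- \frac{1}{4}\right) 114 = - \frac{57}{2} \approx -28.5$)
$l{\left(o \right)} = \frac{57}{2} + o$ ($l{\left(o \right)} = o - - \frac{57}{2} = o + \frac{57}{2} = \frac{57}{2} + o$)
$\sqrt{\left(24796 - -11378\right) + l{\left(7 \right)}} = \sqrt{\left(24796 - -11378\right) + \left(\frac{57}{2} + 7\right)} = \sqrt{\left(24796 + 11378\right) + \frac{71}{2}} = \sqrt{36174 + \frac{71}{2}} = \sqrt{\frac{72419}{2}} = \frac{\sqrt{144838}}{2}$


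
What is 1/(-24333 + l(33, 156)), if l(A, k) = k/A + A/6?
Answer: -22/535101 ≈ -4.1114e-5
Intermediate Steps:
l(A, k) = A/6 + k/A (l(A, k) = k/A + A*(⅙) = k/A + A/6 = A/6 + k/A)
1/(-24333 + l(33, 156)) = 1/(-24333 + ((⅙)*33 + 156/33)) = 1/(-24333 + (11/2 + 156*(1/33))) = 1/(-24333 + (11/2 + 52/11)) = 1/(-24333 + 225/22) = 1/(-535101/22) = -22/535101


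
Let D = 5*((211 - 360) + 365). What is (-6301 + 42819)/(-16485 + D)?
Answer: -36518/15405 ≈ -2.3705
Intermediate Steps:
D = 1080 (D = 5*(-149 + 365) = 5*216 = 1080)
(-6301 + 42819)/(-16485 + D) = (-6301 + 42819)/(-16485 + 1080) = 36518/(-15405) = 36518*(-1/15405) = -36518/15405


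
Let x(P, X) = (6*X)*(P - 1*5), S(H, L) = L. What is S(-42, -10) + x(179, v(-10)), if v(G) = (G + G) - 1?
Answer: -21934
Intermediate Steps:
v(G) = -1 + 2*G (v(G) = 2*G - 1 = -1 + 2*G)
x(P, X) = 6*X*(-5 + P) (x(P, X) = (6*X)*(P - 5) = (6*X)*(-5 + P) = 6*X*(-5 + P))
S(-42, -10) + x(179, v(-10)) = -10 + 6*(-1 + 2*(-10))*(-5 + 179) = -10 + 6*(-1 - 20)*174 = -10 + 6*(-21)*174 = -10 - 21924 = -21934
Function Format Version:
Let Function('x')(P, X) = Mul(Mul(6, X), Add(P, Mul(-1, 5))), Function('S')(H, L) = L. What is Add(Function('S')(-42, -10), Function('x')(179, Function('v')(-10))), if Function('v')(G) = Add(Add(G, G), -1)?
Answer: -21934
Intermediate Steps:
Function('v')(G) = Add(-1, Mul(2, G)) (Function('v')(G) = Add(Mul(2, G), -1) = Add(-1, Mul(2, G)))
Function('x')(P, X) = Mul(6, X, Add(-5, P)) (Function('x')(P, X) = Mul(Mul(6, X), Add(P, -5)) = Mul(Mul(6, X), Add(-5, P)) = Mul(6, X, Add(-5, P)))
Add(Function('S')(-42, -10), Function('x')(179, Function('v')(-10))) = Add(-10, Mul(6, Add(-1, Mul(2, -10)), Add(-5, 179))) = Add(-10, Mul(6, Add(-1, -20), 174)) = Add(-10, Mul(6, -21, 174)) = Add(-10, -21924) = -21934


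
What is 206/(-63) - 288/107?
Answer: -40186/6741 ≈ -5.9614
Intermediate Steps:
206/(-63) - 288/107 = 206*(-1/63) - 288*1/107 = -206/63 - 288/107 = -40186/6741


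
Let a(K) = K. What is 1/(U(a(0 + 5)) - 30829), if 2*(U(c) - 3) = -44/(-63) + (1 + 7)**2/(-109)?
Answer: -6867/211681760 ≈ -3.2440e-5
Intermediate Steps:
U(c) = 20983/6867 (U(c) = 3 + (-44/(-63) + (1 + 7)**2/(-109))/2 = 3 + (-44*(-1/63) + 8**2*(-1/109))/2 = 3 + (44/63 + 64*(-1/109))/2 = 3 + (44/63 - 64/109)/2 = 3 + (1/2)*(764/6867) = 3 + 382/6867 = 20983/6867)
1/(U(a(0 + 5)) - 30829) = 1/(20983/6867 - 30829) = 1/(-211681760/6867) = -6867/211681760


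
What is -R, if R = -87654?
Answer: 87654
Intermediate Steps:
-R = -1*(-87654) = 87654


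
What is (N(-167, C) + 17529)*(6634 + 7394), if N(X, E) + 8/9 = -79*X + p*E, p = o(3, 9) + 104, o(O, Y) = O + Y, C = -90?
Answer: 853510280/3 ≈ 2.8450e+8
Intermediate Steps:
p = 116 (p = (3 + 9) + 104 = 12 + 104 = 116)
N(X, E) = -8/9 - 79*X + 116*E (N(X, E) = -8/9 + (-79*X + 116*E) = -8/9 - 79*X + 116*E)
(N(-167, C) + 17529)*(6634 + 7394) = ((-8/9 - 79*(-167) + 116*(-90)) + 17529)*(6634 + 7394) = ((-8/9 + 13193 - 10440) + 17529)*14028 = (24769/9 + 17529)*14028 = (182530/9)*14028 = 853510280/3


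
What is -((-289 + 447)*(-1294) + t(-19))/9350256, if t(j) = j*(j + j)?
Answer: 33955/1558376 ≈ 0.021789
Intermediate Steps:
t(j) = 2*j² (t(j) = j*(2*j) = 2*j²)
-((-289 + 447)*(-1294) + t(-19))/9350256 = -((-289 + 447)*(-1294) + 2*(-19)²)/9350256 = -(158*(-1294) + 2*361)*(1/9350256) = -(-204452 + 722)*(1/9350256) = -1*(-203730)*(1/9350256) = 203730*(1/9350256) = 33955/1558376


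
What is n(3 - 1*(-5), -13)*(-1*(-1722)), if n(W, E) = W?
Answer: 13776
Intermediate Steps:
n(3 - 1*(-5), -13)*(-1*(-1722)) = (3 - 1*(-5))*(-1*(-1722)) = (3 + 5)*1722 = 8*1722 = 13776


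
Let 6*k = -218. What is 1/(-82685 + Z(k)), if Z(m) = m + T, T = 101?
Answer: -3/247861 ≈ -1.2104e-5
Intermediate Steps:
k = -109/3 (k = (⅙)*(-218) = -109/3 ≈ -36.333)
Z(m) = 101 + m (Z(m) = m + 101 = 101 + m)
1/(-82685 + Z(k)) = 1/(-82685 + (101 - 109/3)) = 1/(-82685 + 194/3) = 1/(-247861/3) = -3/247861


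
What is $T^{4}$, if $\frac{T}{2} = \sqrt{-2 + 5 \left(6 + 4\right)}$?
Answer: $36864$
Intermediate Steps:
$T = 8 \sqrt{3}$ ($T = 2 \sqrt{-2 + 5 \left(6 + 4\right)} = 2 \sqrt{-2 + 5 \cdot 10} = 2 \sqrt{-2 + 50} = 2 \sqrt{48} = 2 \cdot 4 \sqrt{3} = 8 \sqrt{3} \approx 13.856$)
$T^{4} = \left(8 \sqrt{3}\right)^{4} = 36864$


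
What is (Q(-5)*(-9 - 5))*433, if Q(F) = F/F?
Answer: -6062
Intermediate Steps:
Q(F) = 1
(Q(-5)*(-9 - 5))*433 = (1*(-9 - 5))*433 = (1*(-14))*433 = -14*433 = -6062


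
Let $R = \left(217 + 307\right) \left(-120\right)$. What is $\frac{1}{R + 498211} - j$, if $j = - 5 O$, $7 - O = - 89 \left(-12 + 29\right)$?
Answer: $\frac{3308515601}{435331} \approx 7600.0$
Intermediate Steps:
$O = 1520$ ($O = 7 - - 89 \left(-12 + 29\right) = 7 - \left(-89\right) 17 = 7 - -1513 = 7 + 1513 = 1520$)
$R = -62880$ ($R = 524 \left(-120\right) = -62880$)
$j = -7600$ ($j = \left(-5\right) 1520 = -7600$)
$\frac{1}{R + 498211} - j = \frac{1}{-62880 + 498211} - -7600 = \frac{1}{435331} + 7600 = \frac{3308515601}{435331}$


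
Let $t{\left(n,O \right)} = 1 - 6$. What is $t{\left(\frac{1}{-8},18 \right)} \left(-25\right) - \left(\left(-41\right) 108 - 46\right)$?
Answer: $4599$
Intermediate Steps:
$t{\left(n,O \right)} = -5$ ($t{\left(n,O \right)} = 1 - 6 = -5$)
$t{\left(\frac{1}{-8},18 \right)} \left(-25\right) - \left(\left(-41\right) 108 - 46\right) = \left(-5\right) \left(-25\right) - \left(\left(-41\right) 108 - 46\right) = 125 - \left(-4428 - 46\right) = 125 - -4474 = 125 + 4474 = 4599$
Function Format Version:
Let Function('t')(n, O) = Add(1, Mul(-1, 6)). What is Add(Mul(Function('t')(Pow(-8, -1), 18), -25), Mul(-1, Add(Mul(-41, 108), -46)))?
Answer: 4599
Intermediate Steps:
Function('t')(n, O) = -5 (Function('t')(n, O) = Add(1, -6) = -5)
Add(Mul(Function('t')(Pow(-8, -1), 18), -25), Mul(-1, Add(Mul(-41, 108), -46))) = Add(Mul(-5, -25), Mul(-1, Add(Mul(-41, 108), -46))) = Add(125, Mul(-1, Add(-4428, -46))) = Add(125, Mul(-1, -4474)) = Add(125, 4474) = 4599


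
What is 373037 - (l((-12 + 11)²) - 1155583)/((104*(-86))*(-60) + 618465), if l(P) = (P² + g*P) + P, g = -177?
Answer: 430898059643/1155105 ≈ 3.7304e+5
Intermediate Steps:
l(P) = P² - 176*P (l(P) = (P² - 177*P) + P = P² - 176*P)
373037 - (l((-12 + 11)²) - 1155583)/((104*(-86))*(-60) + 618465) = 373037 - ((-12 + 11)²*(-176 + (-12 + 11)²) - 1155583)/((104*(-86))*(-60) + 618465) = 373037 - ((-1)²*(-176 + (-1)²) - 1155583)/(-8944*(-60) + 618465) = 373037 - (1*(-176 + 1) - 1155583)/(536640 + 618465) = 373037 - (1*(-175) - 1155583)/1155105 = 373037 - (-175 - 1155583)/1155105 = 373037 - (-1155758)/1155105 = 373037 - 1*(-1155758/1155105) = 373037 + 1155758/1155105 = 430898059643/1155105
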